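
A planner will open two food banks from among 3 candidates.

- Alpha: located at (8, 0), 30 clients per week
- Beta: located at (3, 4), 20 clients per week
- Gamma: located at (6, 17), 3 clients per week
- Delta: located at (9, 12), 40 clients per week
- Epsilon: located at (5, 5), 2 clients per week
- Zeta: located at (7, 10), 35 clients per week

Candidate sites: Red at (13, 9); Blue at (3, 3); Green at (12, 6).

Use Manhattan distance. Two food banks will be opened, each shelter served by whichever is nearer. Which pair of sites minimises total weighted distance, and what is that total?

Evaluate every pair (each demand assigned to the nearer of the two):
  {Red, Blue}: total = 838
  {Blue, Green}: total = 994
  {Red, Green}: total = 1106
Best pair: {Red, Blue} with total 838.

{Red, Blue}, total 838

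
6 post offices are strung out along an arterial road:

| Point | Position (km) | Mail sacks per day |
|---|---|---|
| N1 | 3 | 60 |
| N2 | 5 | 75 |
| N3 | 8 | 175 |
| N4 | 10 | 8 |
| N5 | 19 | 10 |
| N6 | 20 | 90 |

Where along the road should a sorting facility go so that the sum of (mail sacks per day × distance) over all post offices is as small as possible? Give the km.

For a sum of weighted absolute distances on a line, the optimum is the weighted median (not the mean). Total weight W = 418; half-weight = 209.
Sort by position and accumulate weight:
  km 3 (N1, w=60) → cum 60
  km 5 (N2, w=75) → cum 135
  km 8 (N3, w=175) → cum 310  ≥ 209 → median here
  km 10 (N4, w=8) → cum 318
  km 19 (N5, w=10) → cum 328
  km 20 (N6, w=90) → cum 418
Optimal location: km 8.

x = 8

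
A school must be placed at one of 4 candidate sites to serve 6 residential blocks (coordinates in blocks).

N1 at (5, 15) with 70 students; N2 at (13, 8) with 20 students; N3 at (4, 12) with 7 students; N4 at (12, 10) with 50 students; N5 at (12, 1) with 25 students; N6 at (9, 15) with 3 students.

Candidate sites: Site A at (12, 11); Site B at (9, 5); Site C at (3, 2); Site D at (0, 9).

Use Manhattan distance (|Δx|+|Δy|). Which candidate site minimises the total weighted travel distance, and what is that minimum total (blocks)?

Site A, total 1234 blocks

Total weighted distance at each candidate:
  Site A (12, 11): total = 1234
  Site B (9, 5): total = 1809
  Site C (3, 2): total = 2604
  Site D (0, 9): total = 2294
Minimum is at Site A with total 1234 blocks.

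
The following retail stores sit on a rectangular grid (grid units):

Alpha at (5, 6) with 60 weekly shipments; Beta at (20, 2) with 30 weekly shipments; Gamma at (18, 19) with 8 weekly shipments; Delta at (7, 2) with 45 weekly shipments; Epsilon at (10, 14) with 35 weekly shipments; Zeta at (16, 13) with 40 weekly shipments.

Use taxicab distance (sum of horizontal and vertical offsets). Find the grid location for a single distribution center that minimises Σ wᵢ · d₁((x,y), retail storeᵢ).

Manhattan distance separates: Σwᵢ(|x−xᵢ|+|y−yᵢ|) = Σwᵢ|x−xᵢ| + Σwᵢ|y−yᵢ|, so x and y are optimised independently as 1-D weighted medians.
Total weight W = 218; half = 109.
x-coordinate, sorted with cumulative weight:
  x=5 (Alpha, w=60) cum 60
  x=7 (Delta, w=45) cum 105
  x=10 (Epsilon, w=35) cum 140  ← median
  x=16 (Zeta, w=40) cum 180
  x=18 (Gamma, w=8) cum 188
  x=20 (Beta, w=30) cum 218
⇒ x* = 10
y-coordinate, sorted with cumulative weight:
  y=2 (Beta, w=30) cum 30
  y=2 (Delta, w=45) cum 75
  y=6 (Alpha, w=60) cum 135  ← median
  y=13 (Zeta, w=40) cum 175
  y=14 (Epsilon, w=35) cum 210
  y=19 (Gamma, w=8) cum 218
⇒ y* = 6

(10, 6)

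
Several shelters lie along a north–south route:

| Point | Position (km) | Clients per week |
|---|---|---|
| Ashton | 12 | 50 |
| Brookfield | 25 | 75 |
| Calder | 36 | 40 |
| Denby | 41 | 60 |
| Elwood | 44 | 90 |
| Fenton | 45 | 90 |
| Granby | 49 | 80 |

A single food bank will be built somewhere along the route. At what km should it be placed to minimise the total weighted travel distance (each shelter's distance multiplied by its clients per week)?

For a sum of weighted absolute distances on a line, the optimum is the weighted median (not the mean). Total weight W = 485; half-weight = 242.5.
Sort by position and accumulate weight:
  km 12 (Ashton, w=50) → cum 50
  km 25 (Brookfield, w=75) → cum 125
  km 36 (Calder, w=40) → cum 165
  km 41 (Denby, w=60) → cum 225
  km 44 (Elwood, w=90) → cum 315  ≥ 242.5 → median here
  km 45 (Fenton, w=90) → cum 405
  km 49 (Granby, w=80) → cum 485
Optimal location: km 44.

x = 44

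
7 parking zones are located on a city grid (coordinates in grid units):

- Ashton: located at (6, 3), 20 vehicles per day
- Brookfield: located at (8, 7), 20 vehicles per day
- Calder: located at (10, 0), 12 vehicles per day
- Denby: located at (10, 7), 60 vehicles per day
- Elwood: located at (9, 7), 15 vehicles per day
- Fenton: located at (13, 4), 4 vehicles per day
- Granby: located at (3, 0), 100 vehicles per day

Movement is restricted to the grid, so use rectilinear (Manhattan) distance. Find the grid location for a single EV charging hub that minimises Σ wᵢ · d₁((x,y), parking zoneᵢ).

Manhattan distance separates: Σwᵢ(|x−xᵢ|+|y−yᵢ|) = Σwᵢ|x−xᵢ| + Σwᵢ|y−yᵢ|, so x and y are optimised independently as 1-D weighted medians.
Total weight W = 231; half = 115.5.
x-coordinate, sorted with cumulative weight:
  x=3 (Granby, w=100) cum 100
  x=6 (Ashton, w=20) cum 120  ← median
  x=8 (Brookfield, w=20) cum 140
  x=9 (Elwood, w=15) cum 155
  x=10 (Calder, w=12) cum 167
  x=10 (Denby, w=60) cum 227
  x=13 (Fenton, w=4) cum 231
⇒ x* = 6
y-coordinate, sorted with cumulative weight:
  y=0 (Calder, w=12) cum 12
  y=0 (Granby, w=100) cum 112
  y=3 (Ashton, w=20) cum 132  ← median
  y=4 (Fenton, w=4) cum 136
  y=7 (Brookfield, w=20) cum 156
  y=7 (Denby, w=60) cum 216
  y=7 (Elwood, w=15) cum 231
⇒ y* = 3

(6, 3)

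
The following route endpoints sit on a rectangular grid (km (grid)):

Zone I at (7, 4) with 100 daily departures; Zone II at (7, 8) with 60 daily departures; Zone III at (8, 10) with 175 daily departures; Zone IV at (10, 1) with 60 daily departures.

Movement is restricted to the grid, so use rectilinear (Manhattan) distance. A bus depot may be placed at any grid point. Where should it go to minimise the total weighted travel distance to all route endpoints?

Manhattan distance separates: Σwᵢ(|x−xᵢ|+|y−yᵢ|) = Σwᵢ|x−xᵢ| + Σwᵢ|y−yᵢ|, so x and y are optimised independently as 1-D weighted medians.
Total weight W = 395; half = 197.5.
x-coordinate, sorted with cumulative weight:
  x=7 (Zone I, w=100) cum 100
  x=7 (Zone II, w=60) cum 160
  x=8 (Zone III, w=175) cum 335  ← median
  x=10 (Zone IV, w=60) cum 395
⇒ x* = 8
y-coordinate, sorted with cumulative weight:
  y=1 (Zone IV, w=60) cum 60
  y=4 (Zone I, w=100) cum 160
  y=8 (Zone II, w=60) cum 220  ← median
  y=10 (Zone III, w=175) cum 395
⇒ y* = 8

(8, 8)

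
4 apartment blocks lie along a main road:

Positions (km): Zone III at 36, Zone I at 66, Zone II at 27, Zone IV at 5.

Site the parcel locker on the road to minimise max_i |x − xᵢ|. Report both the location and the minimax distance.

location 35.5, max distance 30.5

The 1-center on a line is the midpoint of the two extreme points: leftmost at 5, rightmost at 66.
Optimal location = (5 + 66)/2 = 35.5; maximum distance = (66 − 5)/2 = 30.5.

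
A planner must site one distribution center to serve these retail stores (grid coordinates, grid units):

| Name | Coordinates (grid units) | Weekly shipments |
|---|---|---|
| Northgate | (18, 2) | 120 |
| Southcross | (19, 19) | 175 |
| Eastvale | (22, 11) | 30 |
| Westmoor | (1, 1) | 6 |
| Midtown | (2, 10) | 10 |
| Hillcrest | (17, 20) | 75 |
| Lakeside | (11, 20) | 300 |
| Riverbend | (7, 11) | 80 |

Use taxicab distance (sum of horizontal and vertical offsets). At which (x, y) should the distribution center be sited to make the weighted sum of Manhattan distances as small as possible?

Manhattan distance separates: Σwᵢ(|x−xᵢ|+|y−yᵢ|) = Σwᵢ|x−xᵢ| + Σwᵢ|y−yᵢ|, so x and y are optimised independently as 1-D weighted medians.
Total weight W = 796; half = 398.
x-coordinate, sorted with cumulative weight:
  x=1 (Westmoor, w=6) cum 6
  x=2 (Midtown, w=10) cum 16
  x=7 (Riverbend, w=80) cum 96
  x=11 (Lakeside, w=300) cum 396
  x=17 (Hillcrest, w=75) cum 471  ← median
  x=18 (Northgate, w=120) cum 591
  x=19 (Southcross, w=175) cum 766
  x=22 (Eastvale, w=30) cum 796
⇒ x* = 17
y-coordinate, sorted with cumulative weight:
  y=1 (Westmoor, w=6) cum 6
  y=2 (Northgate, w=120) cum 126
  y=10 (Midtown, w=10) cum 136
  y=11 (Eastvale, w=30) cum 166
  y=11 (Riverbend, w=80) cum 246
  y=19 (Southcross, w=175) cum 421  ← median
  y=20 (Hillcrest, w=75) cum 496
  y=20 (Lakeside, w=300) cum 796
⇒ y* = 19

(17, 19)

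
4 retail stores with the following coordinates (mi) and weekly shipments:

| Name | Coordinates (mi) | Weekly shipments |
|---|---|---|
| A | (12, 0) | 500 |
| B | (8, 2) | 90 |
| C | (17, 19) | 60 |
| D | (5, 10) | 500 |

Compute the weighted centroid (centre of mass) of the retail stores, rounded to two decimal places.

The minimiser of Σwᵢ‖p−pᵢ‖² is the weighted centroid p* = (Σwᵢpᵢ)/(Σwᵢ).
Σwᵢ = 1150.
Σwᵢxᵢ = 500·12 + 90·8 + 60·17 + 500·5 = 10240.
Σwᵢyᵢ = 500·0 + 90·2 + 60·19 + 500·10 = 6320.
x* = 10240/1150 = 8.90, y* = 6320/1150 = 5.50.

(8.90, 5.50)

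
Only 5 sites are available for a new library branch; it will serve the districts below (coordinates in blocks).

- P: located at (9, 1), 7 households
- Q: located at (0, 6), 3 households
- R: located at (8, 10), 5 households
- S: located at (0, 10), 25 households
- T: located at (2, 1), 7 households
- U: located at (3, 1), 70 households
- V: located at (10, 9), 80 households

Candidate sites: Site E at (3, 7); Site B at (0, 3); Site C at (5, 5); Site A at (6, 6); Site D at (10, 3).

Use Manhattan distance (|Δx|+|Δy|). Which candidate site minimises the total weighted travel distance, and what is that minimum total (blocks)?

Site E, total 1475 blocks

Total weighted distance at each candidate:
  Site E (3, 7): total = 1475
  Site B (0, 3): total = 1994
  Site C (5, 5): total = 1553
  Site A (6, 6): total = 1537
  Site D (10, 3): total = 1710
Minimum is at Site E with total 1475 blocks.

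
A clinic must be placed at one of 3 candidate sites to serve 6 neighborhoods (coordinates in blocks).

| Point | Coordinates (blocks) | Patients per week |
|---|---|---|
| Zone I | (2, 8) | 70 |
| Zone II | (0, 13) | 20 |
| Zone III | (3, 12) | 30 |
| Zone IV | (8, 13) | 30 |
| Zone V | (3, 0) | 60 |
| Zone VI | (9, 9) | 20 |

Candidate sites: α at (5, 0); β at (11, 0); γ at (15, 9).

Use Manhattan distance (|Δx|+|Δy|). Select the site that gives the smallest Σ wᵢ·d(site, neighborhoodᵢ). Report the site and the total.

Total weighted distance at each candidate:
  α (5, 0): total = 2410
  β (11, 0): total = 3450
  γ (15, 9): total = 3520
Minimum is at α with total 2410 blocks.

α, total 2410 blocks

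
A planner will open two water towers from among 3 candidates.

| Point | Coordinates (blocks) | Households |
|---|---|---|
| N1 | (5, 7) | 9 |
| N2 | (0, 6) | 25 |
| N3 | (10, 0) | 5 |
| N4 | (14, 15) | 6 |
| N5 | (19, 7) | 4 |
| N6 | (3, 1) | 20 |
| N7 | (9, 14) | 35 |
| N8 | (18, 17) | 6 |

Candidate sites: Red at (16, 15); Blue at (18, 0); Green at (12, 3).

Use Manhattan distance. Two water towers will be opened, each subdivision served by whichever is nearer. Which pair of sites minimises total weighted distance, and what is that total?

{Red, Green}, total 1079

Evaluate every pair (each demand assigned to the nearer of the two):
  {Red, Green}: total = 1079
  {Blue, Green}: total = 1427
  {Red, Blue}: total = 1479
Best pair: {Red, Green} with total 1079.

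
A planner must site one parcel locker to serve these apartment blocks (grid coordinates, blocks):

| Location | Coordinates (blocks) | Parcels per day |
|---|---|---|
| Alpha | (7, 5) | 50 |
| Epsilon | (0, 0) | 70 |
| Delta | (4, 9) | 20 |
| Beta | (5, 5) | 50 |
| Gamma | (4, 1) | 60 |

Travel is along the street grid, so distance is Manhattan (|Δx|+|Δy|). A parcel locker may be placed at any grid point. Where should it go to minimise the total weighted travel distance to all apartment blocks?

(4, 1)

Manhattan distance separates: Σwᵢ(|x−xᵢ|+|y−yᵢ|) = Σwᵢ|x−xᵢ| + Σwᵢ|y−yᵢ|, so x and y are optimised independently as 1-D weighted medians.
Total weight W = 250; half = 125.
x-coordinate, sorted with cumulative weight:
  x=0 (Epsilon, w=70) cum 70
  x=4 (Delta, w=20) cum 90
  x=4 (Gamma, w=60) cum 150  ← median
  x=5 (Beta, w=50) cum 200
  x=7 (Alpha, w=50) cum 250
⇒ x* = 4
y-coordinate, sorted with cumulative weight:
  y=0 (Epsilon, w=70) cum 70
  y=1 (Gamma, w=60) cum 130  ← median
  y=5 (Alpha, w=50) cum 180
  y=5 (Beta, w=50) cum 230
  y=9 (Delta, w=20) cum 250
⇒ y* = 1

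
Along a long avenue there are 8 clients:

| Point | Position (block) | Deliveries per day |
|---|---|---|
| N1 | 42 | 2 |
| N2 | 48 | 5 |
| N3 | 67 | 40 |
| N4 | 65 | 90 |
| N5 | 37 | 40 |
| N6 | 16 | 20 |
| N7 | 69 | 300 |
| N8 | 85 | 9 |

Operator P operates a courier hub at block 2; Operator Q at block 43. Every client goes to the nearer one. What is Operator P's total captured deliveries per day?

The indifferent point is the midpoint (2+43)/2 = 22.5; clients left of it (closer to Operator P at 2) go to Operator P, those right go to Operator Q.
  N6 at 16 (w=20) → Operator P
  N5 at 37 (w=40) → Operator Q
  N1 at 42 (w=2) → Operator Q
  N2 at 48 (w=5) → Operator Q
  N4 at 65 (w=90) → Operator Q
  N3 at 67 (w=40) → Operator Q
  N7 at 69 (w=300) → Operator Q
  N8 at 85 (w=9) → Operator Q
Operator P captures 20; Operator Q captures 486.

20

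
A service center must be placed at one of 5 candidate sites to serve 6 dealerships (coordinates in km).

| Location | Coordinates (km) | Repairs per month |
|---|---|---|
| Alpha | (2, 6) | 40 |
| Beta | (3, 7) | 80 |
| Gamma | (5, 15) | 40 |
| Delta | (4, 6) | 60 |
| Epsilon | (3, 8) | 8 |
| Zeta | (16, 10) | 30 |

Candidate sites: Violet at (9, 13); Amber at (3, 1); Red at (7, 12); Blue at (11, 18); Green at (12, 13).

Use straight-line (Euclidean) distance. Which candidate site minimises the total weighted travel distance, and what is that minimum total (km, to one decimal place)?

Red, total 1693.2 km

Total weighted distance at each candidate:
  Violet (9, 13): total = 2060.8
  Amber (3, 1): total = 2085.9
  Red (7, 12): total = 1693.2
  Blue (11, 18): total = 3175.5
  Green (12, 13): total = 2515.0
Minimum is at Red with total 1693.2 km.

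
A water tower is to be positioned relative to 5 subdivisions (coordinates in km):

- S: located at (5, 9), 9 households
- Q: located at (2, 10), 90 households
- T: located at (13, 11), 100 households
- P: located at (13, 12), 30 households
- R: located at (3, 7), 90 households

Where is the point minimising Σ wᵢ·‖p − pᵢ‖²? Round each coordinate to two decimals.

(6.85, 9.63)

The minimiser of Σwᵢ‖p−pᵢ‖² is the weighted centroid p* = (Σwᵢpᵢ)/(Σwᵢ).
Σwᵢ = 319.
Σwᵢxᵢ = 9·5 + 90·2 + 100·13 + 30·13 + 90·3 = 2185.
Σwᵢyᵢ = 9·9 + 90·10 + 100·11 + 30·12 + 90·7 = 3071.
x* = 2185/319 = 6.85, y* = 3071/319 = 9.63.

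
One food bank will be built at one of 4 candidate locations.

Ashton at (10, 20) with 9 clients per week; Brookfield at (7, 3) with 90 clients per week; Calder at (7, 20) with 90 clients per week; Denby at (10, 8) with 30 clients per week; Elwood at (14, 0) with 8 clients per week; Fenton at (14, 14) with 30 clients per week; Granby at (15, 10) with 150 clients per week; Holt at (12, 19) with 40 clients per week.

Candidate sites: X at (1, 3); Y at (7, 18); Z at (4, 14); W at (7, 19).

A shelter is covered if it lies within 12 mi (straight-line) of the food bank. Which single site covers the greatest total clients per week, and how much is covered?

Coverage radius r = 12 mi; a point is covered iff (Δx)²+(Δy)² ≤ 12² = 144.
  X (1, 3): covers {Brookfield, Denby} → 120
  Y (7, 18): covers {Ashton, Calder, Denby, Fenton, Granby, Holt} → 349
  Z (4, 14): covers {Ashton, Brookfield, Calder, Denby, Fenton, Granby, Holt} → 439
  W (7, 19): covers {Ashton, Calder, Denby, Fenton, Holt} → 199
Maximum coverage at Z: 439 clients per week.

Z, covering 439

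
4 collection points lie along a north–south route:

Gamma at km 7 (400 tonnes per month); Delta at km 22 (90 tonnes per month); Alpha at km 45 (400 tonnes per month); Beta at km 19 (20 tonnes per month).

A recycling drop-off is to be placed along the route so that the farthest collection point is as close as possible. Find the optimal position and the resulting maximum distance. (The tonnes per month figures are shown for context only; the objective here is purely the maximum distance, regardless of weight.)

location 26, max distance 19

The 1-center on a line is the midpoint of the two extreme points: leftmost at 7, rightmost at 45.
Optimal location = (7 + 45)/2 = 26; maximum distance = (45 − 7)/2 = 19.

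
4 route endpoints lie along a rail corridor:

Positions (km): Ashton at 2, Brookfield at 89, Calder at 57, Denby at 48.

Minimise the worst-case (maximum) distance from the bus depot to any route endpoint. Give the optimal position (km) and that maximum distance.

The 1-center on a line is the midpoint of the two extreme points: leftmost at 2, rightmost at 89.
Optimal location = (2 + 89)/2 = 45.5; maximum distance = (89 − 2)/2 = 43.5.

location 45.5, max distance 43.5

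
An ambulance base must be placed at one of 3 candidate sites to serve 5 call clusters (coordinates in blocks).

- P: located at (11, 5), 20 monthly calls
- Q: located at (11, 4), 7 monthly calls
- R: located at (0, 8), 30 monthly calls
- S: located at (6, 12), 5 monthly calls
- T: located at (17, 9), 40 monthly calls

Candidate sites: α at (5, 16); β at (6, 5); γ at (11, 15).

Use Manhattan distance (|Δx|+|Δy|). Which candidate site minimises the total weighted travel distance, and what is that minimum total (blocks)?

Total weighted distance at each candidate:
  α (5, 16): total = 1641
  β (6, 5): total = 1047
  γ (11, 15): total = 1337
Minimum is at β with total 1047 blocks.

β, total 1047 blocks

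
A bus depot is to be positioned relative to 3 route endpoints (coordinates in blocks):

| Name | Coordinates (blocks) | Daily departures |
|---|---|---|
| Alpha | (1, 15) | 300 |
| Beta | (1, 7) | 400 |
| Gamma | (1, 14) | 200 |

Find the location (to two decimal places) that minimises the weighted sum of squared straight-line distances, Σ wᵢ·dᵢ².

The minimiser of Σwᵢ‖p−pᵢ‖² is the weighted centroid p* = (Σwᵢpᵢ)/(Σwᵢ).
Σwᵢ = 900.
Σwᵢxᵢ = 300·1 + 400·1 + 200·1 = 900.
Σwᵢyᵢ = 300·15 + 400·7 + 200·14 = 10100.
x* = 900/900 = 1.00, y* = 10100/900 = 11.22.

(1.00, 11.22)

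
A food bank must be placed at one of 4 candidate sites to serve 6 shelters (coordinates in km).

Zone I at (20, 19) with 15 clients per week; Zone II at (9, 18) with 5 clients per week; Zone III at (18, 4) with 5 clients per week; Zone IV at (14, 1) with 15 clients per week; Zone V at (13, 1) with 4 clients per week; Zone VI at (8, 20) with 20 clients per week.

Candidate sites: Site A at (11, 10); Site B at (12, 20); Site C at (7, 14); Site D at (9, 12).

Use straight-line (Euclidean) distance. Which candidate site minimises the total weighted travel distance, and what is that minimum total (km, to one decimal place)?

Total weighted distance at each candidate:
  Site A (11, 10): total = 666.2
  Site B (12, 20): total = 667.1
  Site C (7, 14): total = 706.0
  Site D (9, 12): total = 675.1
Minimum is at Site A with total 666.2 km.

Site A, total 666.2 km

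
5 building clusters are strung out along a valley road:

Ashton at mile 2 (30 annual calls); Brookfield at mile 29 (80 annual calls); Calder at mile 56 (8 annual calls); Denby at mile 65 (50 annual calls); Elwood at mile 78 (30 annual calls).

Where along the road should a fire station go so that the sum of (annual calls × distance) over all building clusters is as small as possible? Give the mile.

x = 29

For a sum of weighted absolute distances on a line, the optimum is the weighted median (not the mean). Total weight W = 198; half-weight = 99.
Sort by position and accumulate weight:
  mile 2 (Ashton, w=30) → cum 30
  mile 29 (Brookfield, w=80) → cum 110  ≥ 99 → median here
  mile 56 (Calder, w=8) → cum 118
  mile 65 (Denby, w=50) → cum 168
  mile 78 (Elwood, w=30) → cum 198
Optimal location: mile 29.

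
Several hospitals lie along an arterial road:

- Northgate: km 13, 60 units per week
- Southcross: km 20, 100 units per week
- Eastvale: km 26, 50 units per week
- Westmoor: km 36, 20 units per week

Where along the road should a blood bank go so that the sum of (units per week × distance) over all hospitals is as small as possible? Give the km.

x = 20

For a sum of weighted absolute distances on a line, the optimum is the weighted median (not the mean). Total weight W = 230; half-weight = 115.
Sort by position and accumulate weight:
  km 13 (Northgate, w=60) → cum 60
  km 20 (Southcross, w=100) → cum 160  ≥ 115 → median here
  km 26 (Eastvale, w=50) → cum 210
  km 36 (Westmoor, w=20) → cum 230
Optimal location: km 20.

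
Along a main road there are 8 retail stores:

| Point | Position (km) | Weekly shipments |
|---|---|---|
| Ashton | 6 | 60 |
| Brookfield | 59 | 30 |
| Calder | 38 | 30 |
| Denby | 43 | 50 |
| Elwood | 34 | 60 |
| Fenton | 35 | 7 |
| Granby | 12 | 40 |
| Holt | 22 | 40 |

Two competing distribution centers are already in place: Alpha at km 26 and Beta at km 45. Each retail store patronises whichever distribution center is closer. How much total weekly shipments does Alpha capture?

The indifferent point is the midpoint (26+45)/2 = 35.5; retail stores left of it (closer to Alpha at 26) go to Alpha, those right go to Beta.
  Ashton at 6 (w=60) → Alpha
  Granby at 12 (w=40) → Alpha
  Holt at 22 (w=40) → Alpha
  Elwood at 34 (w=60) → Alpha
  Fenton at 35 (w=7) → Alpha
  Calder at 38 (w=30) → Beta
  Denby at 43 (w=50) → Beta
  Brookfield at 59 (w=30) → Beta
Alpha captures 207; Beta captures 110.

207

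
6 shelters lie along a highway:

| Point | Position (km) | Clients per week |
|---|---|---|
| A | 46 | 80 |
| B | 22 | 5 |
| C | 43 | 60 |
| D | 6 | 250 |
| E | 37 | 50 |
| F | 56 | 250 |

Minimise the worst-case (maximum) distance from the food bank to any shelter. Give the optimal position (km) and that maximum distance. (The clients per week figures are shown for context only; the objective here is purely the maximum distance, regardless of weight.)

The 1-center on a line is the midpoint of the two extreme points: leftmost at 6, rightmost at 56.
Optimal location = (6 + 56)/2 = 31; maximum distance = (56 − 6)/2 = 25.

location 31, max distance 25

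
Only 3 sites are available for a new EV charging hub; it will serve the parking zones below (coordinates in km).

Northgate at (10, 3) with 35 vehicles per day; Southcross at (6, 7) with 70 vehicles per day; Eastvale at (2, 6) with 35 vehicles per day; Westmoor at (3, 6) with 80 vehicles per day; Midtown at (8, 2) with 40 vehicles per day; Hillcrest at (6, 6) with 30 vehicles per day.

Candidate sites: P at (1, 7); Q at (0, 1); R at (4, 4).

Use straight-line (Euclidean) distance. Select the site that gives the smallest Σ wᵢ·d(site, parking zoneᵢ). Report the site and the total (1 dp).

Total weighted distance at each candidate:
  P (1, 7): total = 1420.2
  Q (0, 1): total = 2162.7
  R (4, 4): total = 1006.9
Minimum is at R with total 1006.9 km.

R, total 1006.9 km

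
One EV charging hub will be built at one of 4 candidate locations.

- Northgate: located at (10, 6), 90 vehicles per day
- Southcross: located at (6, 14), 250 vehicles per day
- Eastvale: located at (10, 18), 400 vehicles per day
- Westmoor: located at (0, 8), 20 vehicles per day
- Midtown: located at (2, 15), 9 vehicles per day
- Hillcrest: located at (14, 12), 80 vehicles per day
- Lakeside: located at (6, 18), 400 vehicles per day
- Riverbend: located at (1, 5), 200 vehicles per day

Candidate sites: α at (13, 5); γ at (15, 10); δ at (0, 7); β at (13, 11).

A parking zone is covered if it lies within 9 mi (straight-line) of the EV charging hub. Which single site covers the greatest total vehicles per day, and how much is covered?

Coverage radius r = 9 mi; a point is covered iff (Δx)²+(Δy)² ≤ 9² = 81.
  α (13, 5): covers {Northgate, Hillcrest} → 170
  γ (15, 10): covers {Northgate, Hillcrest} → 170
  δ (0, 7): covers {Westmoor, Midtown, Riverbend} → 229
  β (13, 11): covers {Northgate, Southcross, Eastvale, Hillcrest} → 820
Maximum coverage at β: 820 vehicles per day.

β, covering 820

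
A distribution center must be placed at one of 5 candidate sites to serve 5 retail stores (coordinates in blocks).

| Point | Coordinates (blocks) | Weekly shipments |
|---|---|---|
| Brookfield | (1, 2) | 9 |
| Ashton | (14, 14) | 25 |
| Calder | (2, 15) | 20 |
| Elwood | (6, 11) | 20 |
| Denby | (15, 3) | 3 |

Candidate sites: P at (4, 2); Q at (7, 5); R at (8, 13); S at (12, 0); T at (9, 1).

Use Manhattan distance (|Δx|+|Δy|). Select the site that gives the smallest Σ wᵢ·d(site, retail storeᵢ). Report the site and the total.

R, total 628 blocks

Total weighted distance at each candidate:
  P (4, 2): total = 1133
  Q (7, 5): total = 951
  R (8, 13): total = 628
  S (12, 0): total = 1375
  T (9, 1): total = 1235
Minimum is at R with total 628 blocks.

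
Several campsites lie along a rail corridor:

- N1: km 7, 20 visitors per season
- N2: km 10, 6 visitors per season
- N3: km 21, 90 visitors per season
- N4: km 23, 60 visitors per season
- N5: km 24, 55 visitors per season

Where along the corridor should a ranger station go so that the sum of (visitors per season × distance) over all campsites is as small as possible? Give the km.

x = 21

For a sum of weighted absolute distances on a line, the optimum is the weighted median (not the mean). Total weight W = 231; half-weight = 115.5.
Sort by position and accumulate weight:
  km 7 (N1, w=20) → cum 20
  km 10 (N2, w=6) → cum 26
  km 21 (N3, w=90) → cum 116  ≥ 115.5 → median here
  km 23 (N4, w=60) → cum 176
  km 24 (N5, w=55) → cum 231
Optimal location: km 21.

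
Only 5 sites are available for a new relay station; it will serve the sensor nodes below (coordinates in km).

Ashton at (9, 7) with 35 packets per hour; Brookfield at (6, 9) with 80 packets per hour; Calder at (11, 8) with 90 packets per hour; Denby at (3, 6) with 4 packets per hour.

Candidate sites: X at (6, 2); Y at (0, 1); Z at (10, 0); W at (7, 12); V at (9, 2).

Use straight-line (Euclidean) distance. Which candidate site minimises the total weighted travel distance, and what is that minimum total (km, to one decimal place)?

Total weighted distance at each candidate:
  X (6, 2): total = 1487.0
  Y (0, 1): total = 2375.4
  Z (10, 0): total = 1797.9
  W (7, 12): total = 979.4
  V (9, 2): total = 1382.3
Minimum is at W with total 979.4 km.

W, total 979.4 km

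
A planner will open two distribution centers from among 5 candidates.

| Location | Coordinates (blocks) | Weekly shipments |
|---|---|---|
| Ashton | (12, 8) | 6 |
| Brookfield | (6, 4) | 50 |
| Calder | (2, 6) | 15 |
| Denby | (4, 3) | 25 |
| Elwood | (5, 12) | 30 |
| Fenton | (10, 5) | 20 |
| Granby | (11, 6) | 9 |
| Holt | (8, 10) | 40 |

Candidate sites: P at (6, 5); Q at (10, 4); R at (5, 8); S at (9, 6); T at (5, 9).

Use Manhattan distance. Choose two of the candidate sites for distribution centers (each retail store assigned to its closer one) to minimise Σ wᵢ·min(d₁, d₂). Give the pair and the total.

Evaluate every pair (each demand assigned to the nearer of the two):
  {P, T}: total = 657
  {P, R}: total = 721
  {P, S}: total = 753
  {Q, T}: total = 798
  {P, Q}: total = 828
  {Q, R}: total = 828
  {S, T}: total = 853
  {R, S}: total = 883
  {R, T}: total = 999
  {Q, S}: total = 1048
Best pair: {P, T} with total 657.

{P, T}, total 657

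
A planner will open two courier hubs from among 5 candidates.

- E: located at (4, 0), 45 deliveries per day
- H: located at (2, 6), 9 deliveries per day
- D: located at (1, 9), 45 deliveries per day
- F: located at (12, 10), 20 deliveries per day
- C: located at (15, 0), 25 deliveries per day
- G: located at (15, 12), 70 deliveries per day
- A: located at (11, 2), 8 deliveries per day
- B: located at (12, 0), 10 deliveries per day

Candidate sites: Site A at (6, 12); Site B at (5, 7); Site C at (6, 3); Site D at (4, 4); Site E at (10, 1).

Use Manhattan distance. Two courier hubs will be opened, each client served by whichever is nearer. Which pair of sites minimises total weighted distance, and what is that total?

{Site A, Site E}, total 1751

Evaluate every pair (each demand assigned to the nearer of the two):
  {Site A, Site E}: total = 1751
  {Site A, Site C}: total = 1876
  {Site A, Site D}: total = 1933
  {Site B, Site E}: total = 2067
  {Site A, Site B}: total = 2109
  {Site D, Site E}: total = 2112
  {Site B, Site C}: total = 2219
  {Site B, Site D}: total = 2303
  {Site C, Site E}: total = 2319
  {Site C, Site D}: total = 2534
Best pair: {Site A, Site E} with total 1751.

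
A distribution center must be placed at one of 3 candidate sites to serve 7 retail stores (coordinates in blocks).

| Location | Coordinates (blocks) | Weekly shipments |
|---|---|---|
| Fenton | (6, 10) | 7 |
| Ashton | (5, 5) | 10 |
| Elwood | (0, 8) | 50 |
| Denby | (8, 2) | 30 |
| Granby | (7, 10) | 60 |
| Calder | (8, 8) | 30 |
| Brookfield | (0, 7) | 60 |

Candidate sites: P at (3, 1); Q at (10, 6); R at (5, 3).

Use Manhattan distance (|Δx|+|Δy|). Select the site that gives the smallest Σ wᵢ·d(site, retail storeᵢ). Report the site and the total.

R, total 2016 blocks

Total weighted distance at each candidate:
  P (3, 1): total = 2504
  Q (10, 6): total = 2096
  R (5, 3): total = 2016
Minimum is at R with total 2016 blocks.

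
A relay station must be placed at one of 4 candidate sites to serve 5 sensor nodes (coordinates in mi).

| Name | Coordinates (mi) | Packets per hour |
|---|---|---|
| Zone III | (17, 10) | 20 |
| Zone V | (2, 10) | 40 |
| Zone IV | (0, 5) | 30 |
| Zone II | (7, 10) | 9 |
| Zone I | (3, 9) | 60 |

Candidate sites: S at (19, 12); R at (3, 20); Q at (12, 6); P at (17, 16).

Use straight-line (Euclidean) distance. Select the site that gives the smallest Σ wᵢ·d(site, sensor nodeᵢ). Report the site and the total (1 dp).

Total weighted distance at each candidate:
  S (19, 12): total = 2434.9
  R (3, 20): total = 1961.9
  Q (12, 6): total = 1547.0
  P (17, 16): total = 2417.8
Minimum is at Q with total 1547.0 mi.

Q, total 1547.0 mi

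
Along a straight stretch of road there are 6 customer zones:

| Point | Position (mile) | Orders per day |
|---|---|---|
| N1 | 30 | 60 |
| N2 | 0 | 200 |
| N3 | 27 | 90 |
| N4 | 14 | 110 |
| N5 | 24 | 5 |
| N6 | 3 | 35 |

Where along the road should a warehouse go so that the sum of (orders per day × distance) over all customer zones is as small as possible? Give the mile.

x = 14

For a sum of weighted absolute distances on a line, the optimum is the weighted median (not the mean). Total weight W = 500; half-weight = 250.
Sort by position and accumulate weight:
  mile 0 (N2, w=200) → cum 200
  mile 3 (N6, w=35) → cum 235
  mile 14 (N4, w=110) → cum 345  ≥ 250 → median here
  mile 24 (N5, w=5) → cum 350
  mile 27 (N3, w=90) → cum 440
  mile 30 (N1, w=60) → cum 500
Optimal location: mile 14.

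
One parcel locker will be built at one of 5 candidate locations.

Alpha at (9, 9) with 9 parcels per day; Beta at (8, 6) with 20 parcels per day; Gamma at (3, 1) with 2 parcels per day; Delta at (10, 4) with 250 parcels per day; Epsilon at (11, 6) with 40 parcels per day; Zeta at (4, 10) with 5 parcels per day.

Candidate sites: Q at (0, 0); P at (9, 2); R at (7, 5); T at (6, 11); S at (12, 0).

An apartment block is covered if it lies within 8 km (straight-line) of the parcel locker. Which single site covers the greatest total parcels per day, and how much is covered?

R, covering 326

Coverage radius r = 8 km; a point is covered iff (Δx)²+(Δy)² ≤ 8² = 64.
  Q (0, 0): covers {Gamma} → 2
  P (9, 2): covers {Alpha, Beta, Gamma, Delta, Epsilon} → 321
  R (7, 5): covers {Alpha, Beta, Gamma, Delta, Epsilon, Zeta} → 326
  T (6, 11): covers {Alpha, Beta, Epsilon, Zeta} → 74
  S (12, 0): covers {Beta, Delta, Epsilon} → 310
Maximum coverage at R: 326 parcels per day.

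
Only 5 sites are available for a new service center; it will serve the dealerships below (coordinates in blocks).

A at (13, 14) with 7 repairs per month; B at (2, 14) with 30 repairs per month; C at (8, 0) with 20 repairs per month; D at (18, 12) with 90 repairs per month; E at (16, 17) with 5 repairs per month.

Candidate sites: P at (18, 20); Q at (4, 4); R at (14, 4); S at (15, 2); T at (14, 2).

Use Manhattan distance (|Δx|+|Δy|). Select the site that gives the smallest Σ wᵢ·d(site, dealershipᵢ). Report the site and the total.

P, total 2082 blocks

Total weighted distance at each candidate:
  P (18, 20): total = 2082
  Q (4, 4): total = 2758
  R (14, 4): total = 2092
  S (15, 2): total = 2278
  T (14, 2): total = 2316
Minimum is at P with total 2082 blocks.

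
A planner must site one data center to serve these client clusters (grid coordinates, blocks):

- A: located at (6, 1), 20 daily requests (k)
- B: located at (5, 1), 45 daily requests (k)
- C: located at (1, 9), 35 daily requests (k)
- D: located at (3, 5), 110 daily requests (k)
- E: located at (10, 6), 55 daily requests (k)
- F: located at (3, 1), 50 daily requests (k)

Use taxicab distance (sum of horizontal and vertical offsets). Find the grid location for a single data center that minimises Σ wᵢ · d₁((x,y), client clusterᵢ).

(3, 5)

Manhattan distance separates: Σwᵢ(|x−xᵢ|+|y−yᵢ|) = Σwᵢ|x−xᵢ| + Σwᵢ|y−yᵢ|, so x and y are optimised independently as 1-D weighted medians.
Total weight W = 315; half = 157.5.
x-coordinate, sorted with cumulative weight:
  x=1 (C, w=35) cum 35
  x=3 (D, w=110) cum 145
  x=3 (F, w=50) cum 195  ← median
  x=5 (B, w=45) cum 240
  x=6 (A, w=20) cum 260
  x=10 (E, w=55) cum 315
⇒ x* = 3
y-coordinate, sorted with cumulative weight:
  y=1 (A, w=20) cum 20
  y=1 (B, w=45) cum 65
  y=1 (F, w=50) cum 115
  y=5 (D, w=110) cum 225  ← median
  y=6 (E, w=55) cum 280
  y=9 (C, w=35) cum 315
⇒ y* = 5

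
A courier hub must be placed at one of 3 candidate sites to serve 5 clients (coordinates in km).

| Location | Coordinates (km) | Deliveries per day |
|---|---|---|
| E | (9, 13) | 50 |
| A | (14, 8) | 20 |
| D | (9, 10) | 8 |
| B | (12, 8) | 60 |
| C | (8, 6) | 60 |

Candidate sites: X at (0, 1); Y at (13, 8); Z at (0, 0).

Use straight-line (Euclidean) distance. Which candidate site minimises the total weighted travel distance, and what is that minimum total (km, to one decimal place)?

Total weighted distance at each candidate:
  X (0, 1): total = 2564.5
  Y (13, 8): total = 759.0
  Z (0, 0): total = 2686.0
Minimum is at Y with total 759.0 km.

Y, total 759.0 km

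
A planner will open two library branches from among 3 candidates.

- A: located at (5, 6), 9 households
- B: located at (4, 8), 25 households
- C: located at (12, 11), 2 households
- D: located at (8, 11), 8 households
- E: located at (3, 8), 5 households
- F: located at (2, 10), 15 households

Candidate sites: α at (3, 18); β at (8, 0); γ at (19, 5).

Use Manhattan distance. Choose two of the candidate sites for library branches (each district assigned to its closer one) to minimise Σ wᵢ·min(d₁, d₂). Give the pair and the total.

Evaluate every pair (each demand assigned to the nearer of the two):
  {α, β}: total = 659
  {α, γ}: total = 708
  {β, γ}: total = 800
Best pair: {α, β} with total 659.

{α, β}, total 659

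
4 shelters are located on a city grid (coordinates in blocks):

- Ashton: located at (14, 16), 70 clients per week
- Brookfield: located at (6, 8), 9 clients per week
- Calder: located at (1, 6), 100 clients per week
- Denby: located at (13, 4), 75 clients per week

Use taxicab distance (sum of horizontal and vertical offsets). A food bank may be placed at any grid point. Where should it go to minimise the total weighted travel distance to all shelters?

Manhattan distance separates: Σwᵢ(|x−xᵢ|+|y−yᵢ|) = Σwᵢ|x−xᵢ| + Σwᵢ|y−yᵢ|, so x and y are optimised independently as 1-D weighted medians.
Total weight W = 254; half = 127.
x-coordinate, sorted with cumulative weight:
  x=1 (Calder, w=100) cum 100
  x=6 (Brookfield, w=9) cum 109
  x=13 (Denby, w=75) cum 184  ← median
  x=14 (Ashton, w=70) cum 254
⇒ x* = 13
y-coordinate, sorted with cumulative weight:
  y=4 (Denby, w=75) cum 75
  y=6 (Calder, w=100) cum 175  ← median
  y=8 (Brookfield, w=9) cum 184
  y=16 (Ashton, w=70) cum 254
⇒ y* = 6

(13, 6)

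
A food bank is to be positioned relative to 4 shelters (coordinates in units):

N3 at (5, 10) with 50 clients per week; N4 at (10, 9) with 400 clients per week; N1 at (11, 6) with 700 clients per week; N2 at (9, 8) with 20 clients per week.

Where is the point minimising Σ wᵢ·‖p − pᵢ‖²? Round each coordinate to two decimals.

(10.37, 7.23)

The minimiser of Σwᵢ‖p−pᵢ‖² is the weighted centroid p* = (Σwᵢpᵢ)/(Σwᵢ).
Σwᵢ = 1170.
Σwᵢxᵢ = 50·5 + 400·10 + 700·11 + 20·9 = 12130.
Σwᵢyᵢ = 50·10 + 400·9 + 700·6 + 20·8 = 8460.
x* = 12130/1170 = 10.37, y* = 8460/1170 = 7.23.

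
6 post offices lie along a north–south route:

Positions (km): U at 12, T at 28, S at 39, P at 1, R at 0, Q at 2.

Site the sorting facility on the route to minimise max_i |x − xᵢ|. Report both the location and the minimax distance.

location 19.5, max distance 19.5

The 1-center on a line is the midpoint of the two extreme points: leftmost at 0, rightmost at 39.
Optimal location = (0 + 39)/2 = 19.5; maximum distance = (39 − 0)/2 = 19.5.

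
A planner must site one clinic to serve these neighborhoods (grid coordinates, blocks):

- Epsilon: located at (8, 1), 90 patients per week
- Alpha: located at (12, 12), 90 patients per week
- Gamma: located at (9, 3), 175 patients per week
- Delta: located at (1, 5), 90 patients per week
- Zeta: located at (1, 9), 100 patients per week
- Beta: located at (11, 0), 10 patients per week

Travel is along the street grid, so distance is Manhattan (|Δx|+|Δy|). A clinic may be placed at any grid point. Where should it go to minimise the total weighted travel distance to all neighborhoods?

Manhattan distance separates: Σwᵢ(|x−xᵢ|+|y−yᵢ|) = Σwᵢ|x−xᵢ| + Σwᵢ|y−yᵢ|, so x and y are optimised independently as 1-D weighted medians.
Total weight W = 555; half = 277.5.
x-coordinate, sorted with cumulative weight:
  x=1 (Delta, w=90) cum 90
  x=1 (Zeta, w=100) cum 190
  x=8 (Epsilon, w=90) cum 280  ← median
  x=9 (Gamma, w=175) cum 455
  x=11 (Beta, w=10) cum 465
  x=12 (Alpha, w=90) cum 555
⇒ x* = 8
y-coordinate, sorted with cumulative weight:
  y=0 (Beta, w=10) cum 10
  y=1 (Epsilon, w=90) cum 100
  y=3 (Gamma, w=175) cum 275
  y=5 (Delta, w=90) cum 365  ← median
  y=9 (Zeta, w=100) cum 465
  y=12 (Alpha, w=90) cum 555
⇒ y* = 5

(8, 5)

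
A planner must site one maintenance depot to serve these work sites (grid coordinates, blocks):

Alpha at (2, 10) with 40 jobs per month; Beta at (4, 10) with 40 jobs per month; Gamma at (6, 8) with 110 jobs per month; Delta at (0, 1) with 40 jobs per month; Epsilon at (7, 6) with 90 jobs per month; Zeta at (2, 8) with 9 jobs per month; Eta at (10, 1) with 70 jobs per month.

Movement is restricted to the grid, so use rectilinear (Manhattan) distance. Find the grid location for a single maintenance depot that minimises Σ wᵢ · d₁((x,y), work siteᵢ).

(6, 6)

Manhattan distance separates: Σwᵢ(|x−xᵢ|+|y−yᵢ|) = Σwᵢ|x−xᵢ| + Σwᵢ|y−yᵢ|, so x and y are optimised independently as 1-D weighted medians.
Total weight W = 399; half = 199.5.
x-coordinate, sorted with cumulative weight:
  x=0 (Delta, w=40) cum 40
  x=2 (Alpha, w=40) cum 80
  x=2 (Zeta, w=9) cum 89
  x=4 (Beta, w=40) cum 129
  x=6 (Gamma, w=110) cum 239  ← median
  x=7 (Epsilon, w=90) cum 329
  x=10 (Eta, w=70) cum 399
⇒ x* = 6
y-coordinate, sorted with cumulative weight:
  y=1 (Delta, w=40) cum 40
  y=1 (Eta, w=70) cum 110
  y=6 (Epsilon, w=90) cum 200  ← median
  y=8 (Gamma, w=110) cum 310
  y=8 (Zeta, w=9) cum 319
  y=10 (Alpha, w=40) cum 359
  y=10 (Beta, w=40) cum 399
⇒ y* = 6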